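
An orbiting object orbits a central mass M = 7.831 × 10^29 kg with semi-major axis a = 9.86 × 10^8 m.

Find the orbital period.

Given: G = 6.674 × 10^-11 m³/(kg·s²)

GM = G · M = 6.674e-11 · 7.831e+29 = 5.22641e+19 m³/s².
Kepler's third law: T = 2π √(a³ / GM).
Substituting a = 9.86e+08 m and GM = 5.22641e+19 m³/s²:
T = 2π √((9.86e+08)³ / 5.22641e+19) s
T ≈ 2.691e+04 s = 7.475 hours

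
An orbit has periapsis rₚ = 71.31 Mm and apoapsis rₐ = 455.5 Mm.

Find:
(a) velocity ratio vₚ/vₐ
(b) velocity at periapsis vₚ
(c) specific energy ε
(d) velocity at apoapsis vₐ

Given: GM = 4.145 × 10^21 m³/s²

Convert to SI: rₚ = 71.31 Mm = 7.131e+07 m; rₐ = 455.5 Mm = 4.555e+08 m.
(a) Conservation of angular momentum (rₚvₚ = rₐvₐ) gives vₚ/vₐ = rₐ/rₚ = 4.555e+08/7.131e+07 ≈ 6.388
(b) With a = (rₚ + rₐ)/2 = 2.63405e+08 m, vₚ = √(GM (2/rₚ − 1/a)) = √(4.145e+21 · (2/7.131e+07 − 1/2.63405e+08)) m/s ≈ 1.003e+07 m/s
(c) With a = (rₚ + rₐ)/2 = 2.63405e+08 m, ε = −GM/(2a) = −4.145e+21/(2 · 2.63405e+08) J/kg ≈ -7.868e+12 J/kg
(d) With a = (rₚ + rₐ)/2 = 2.63405e+08 m, vₐ = √(GM (2/rₐ − 1/a)) = √(4.145e+21 · (2/4.555e+08 − 1/2.63405e+08)) m/s ≈ 1.57e+06 m/s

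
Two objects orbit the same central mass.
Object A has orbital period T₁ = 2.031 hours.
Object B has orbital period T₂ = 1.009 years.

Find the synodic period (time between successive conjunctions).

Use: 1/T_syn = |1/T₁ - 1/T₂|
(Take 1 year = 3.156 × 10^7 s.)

Convert to SI: T₁ = 2.031 hours = 7311.6 s; T₂ = 1.009 years = 3.1844e+07 s.
T_syn = |T₁ · T₂ / (T₁ − T₂)|.
T_syn = |7311.6 · 3.1844e+07 / (7311.6 − 3.1844e+07)| s ≈ 7313 s = 2.031 hours.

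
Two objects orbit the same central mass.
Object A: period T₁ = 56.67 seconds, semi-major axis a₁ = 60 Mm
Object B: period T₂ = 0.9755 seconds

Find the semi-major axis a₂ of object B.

Convert to SI: a₁ = 60 Mm = 6e+07 m.
Kepler's third law: (T₁/T₂)² = (a₁/a₂)³ ⇒ a₂ = a₁ · (T₂/T₁)^(2/3).
T₂/T₁ = 0.9755 / 56.67 = 0.0172137.
a₂ = 6e+07 · (0.0172137)^(2/3) m ≈ 4e+06 m = 4 Mm.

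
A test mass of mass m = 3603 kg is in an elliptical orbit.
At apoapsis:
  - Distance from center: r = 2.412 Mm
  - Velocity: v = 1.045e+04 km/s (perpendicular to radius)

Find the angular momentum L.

Convert to SI: r = 2.412 Mm = 2.412e+06 m; v = 1.045e+04 km/s = 1.045e+07 m/s.
Since v is perpendicular to r, L = m · v · r.
L = 3603 · 1.045e+07 · 2.412e+06 kg·m²/s ≈ 9.082e+16 kg·m²/s.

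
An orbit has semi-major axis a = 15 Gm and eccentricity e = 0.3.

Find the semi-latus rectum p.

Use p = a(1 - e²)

Convert to SI: a = 15 Gm = 1.5e+10 m.
p = a (1 − e²).
p = 1.5e+10 · (1 − (0.3)²) = 1.5e+10 · 0.91 ≈ 1.365e+10 m = 13.65 Gm.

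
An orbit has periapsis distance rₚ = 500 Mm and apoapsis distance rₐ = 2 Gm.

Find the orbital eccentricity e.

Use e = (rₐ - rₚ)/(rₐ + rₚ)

Convert to SI: rₚ = 500 Mm = 5e+08 m; rₐ = 2 Gm = 2e+09 m.
e = (rₐ − rₚ) / (rₐ + rₚ).
e = (2e+09 − 5e+08) / (2e+09 + 5e+08) = 1.5e+09 / 2.5e+09 ≈ 0.6.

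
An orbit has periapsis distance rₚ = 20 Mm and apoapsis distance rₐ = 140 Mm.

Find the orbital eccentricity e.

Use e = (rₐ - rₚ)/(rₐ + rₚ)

Convert to SI: rₚ = 20 Mm = 2e+07 m; rₐ = 140 Mm = 1.4e+08 m.
e = (rₐ − rₚ) / (rₐ + rₚ).
e = (1.4e+08 − 2e+07) / (1.4e+08 + 2e+07) = 1.2e+08 / 1.6e+08 ≈ 0.75.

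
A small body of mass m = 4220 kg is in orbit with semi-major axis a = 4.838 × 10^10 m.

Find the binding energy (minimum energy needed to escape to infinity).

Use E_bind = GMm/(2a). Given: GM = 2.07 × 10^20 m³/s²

Total orbital energy is E = −GMm/(2a); binding energy is E_bind = −E = GMm/(2a).
E_bind = 2.07e+20 · 4220 / (2 · 4.838e+10) J ≈ 9.028e+12 J = 9.028 TJ.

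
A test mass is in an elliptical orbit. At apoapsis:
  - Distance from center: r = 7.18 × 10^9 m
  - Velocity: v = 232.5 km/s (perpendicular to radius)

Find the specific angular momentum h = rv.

Convert to SI: v = 232.5 km/s = 232500 m/s.
With v perpendicular to r, h = r · v.
h = 7.18e+09 · 232500 m²/s ≈ 1.669e+15 m²/s.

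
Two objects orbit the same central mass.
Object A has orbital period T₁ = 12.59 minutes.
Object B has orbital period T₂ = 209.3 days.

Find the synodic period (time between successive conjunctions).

Convert to SI: T₁ = 12.59 minutes = 755.4 s; T₂ = 209.3 days = 1.80835e+07 s.
T_syn = |T₁ · T₂ / (T₁ − T₂)|.
T_syn = |755.4 · 1.80835e+07 / (755.4 − 1.80835e+07)| s ≈ 755.4 s = 12.59 minutes.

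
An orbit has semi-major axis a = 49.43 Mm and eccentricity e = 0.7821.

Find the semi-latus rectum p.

Convert to SI: a = 49.43 Mm = 4.943e+07 m.
p = a (1 − e²).
p = 4.943e+07 · (1 − (0.7821)²) = 4.943e+07 · 0.38832 ≈ 1.919e+07 m = 19.19 Mm.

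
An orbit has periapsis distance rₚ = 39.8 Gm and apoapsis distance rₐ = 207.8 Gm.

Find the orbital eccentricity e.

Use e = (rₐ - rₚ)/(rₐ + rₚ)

Convert to SI: rₚ = 39.8 Gm = 3.98e+10 m; rₐ = 207.8 Gm = 2.078e+11 m.
e = (rₐ − rₚ) / (rₐ + rₚ).
e = (2.078e+11 − 3.98e+10) / (2.078e+11 + 3.98e+10) = 1.68e+11 / 2.476e+11 ≈ 0.6785.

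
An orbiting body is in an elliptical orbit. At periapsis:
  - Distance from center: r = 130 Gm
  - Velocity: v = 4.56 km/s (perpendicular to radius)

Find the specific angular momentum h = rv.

Convert to SI: r = 130 Gm = 1.3e+11 m; v = 4.56 km/s = 4560 m/s.
With v perpendicular to r, h = r · v.
h = 1.3e+11 · 4560 m²/s ≈ 5.928e+14 m²/s.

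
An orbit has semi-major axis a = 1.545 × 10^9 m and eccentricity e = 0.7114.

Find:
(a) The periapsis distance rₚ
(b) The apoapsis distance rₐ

(a) rₚ = a(1 − e) = 1.545e+09 · (1 − 0.7114) = 1.545e+09 · 0.2886 ≈ 4.459e+08 m = 4.459 × 10^8 m.
(b) rₐ = a(1 + e) = 1.545e+09 · (1 + 0.7114) = 1.545e+09 · 1.7114 ≈ 2.644e+09 m = 2.644 × 10^9 m.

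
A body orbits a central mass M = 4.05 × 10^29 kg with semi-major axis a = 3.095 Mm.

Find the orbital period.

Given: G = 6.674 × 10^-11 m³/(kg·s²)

Convert to SI: a = 3.095 Mm = 3.095e+06 m.
GM = G · M = 6.674e-11 · 4.05e+29 = 2.70297e+19 m³/s².
Kepler's third law: T = 2π √(a³ / GM).
Substituting a = 3.095e+06 m and GM = 2.70297e+19 m³/s²:
T = 2π √((3.095e+06)³ / 2.70297e+19) s
T ≈ 6.58 s = 6.58 seconds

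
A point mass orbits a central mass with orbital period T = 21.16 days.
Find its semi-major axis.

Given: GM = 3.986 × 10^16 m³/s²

Convert to SI: T = 21.16 days = 1.82822e+06 s.
Invert Kepler's third law: a = (GM · T² / (4π²))^(1/3).
Substituting T = 1.82822e+06 s and GM = 3.986e+16 m³/s²:
a = (3.986e+16 · (1.82822e+06)² / (4π²))^(1/3) m
a ≈ 1.5e+09 m = 1.5 Gm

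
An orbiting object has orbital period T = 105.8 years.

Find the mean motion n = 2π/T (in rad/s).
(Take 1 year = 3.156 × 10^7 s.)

Convert to SI: T = 105.8 years = 3.33905e+09 s.
n = 2π / T.
n = 2π / 3.33905e+09 s ≈ 1.882e-09 rad/s.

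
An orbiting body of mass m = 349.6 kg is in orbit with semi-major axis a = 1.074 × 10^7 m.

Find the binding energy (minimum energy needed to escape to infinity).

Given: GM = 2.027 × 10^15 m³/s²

Total orbital energy is E = −GMm/(2a); binding energy is E_bind = −E = GMm/(2a).
E_bind = 2.027e+15 · 349.6 / (2 · 1.074e+07) J ≈ 3.299e+10 J = 32.99 GJ.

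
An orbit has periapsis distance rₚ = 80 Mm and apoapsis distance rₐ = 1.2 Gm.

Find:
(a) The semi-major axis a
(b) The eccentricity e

Convert to SI: rₚ = 80 Mm = 8e+07 m; rₐ = 1.2 Gm = 1.2e+09 m.
(a) a = (rₚ + rₐ) / 2 = (8e+07 + 1.2e+09) / 2 ≈ 6.4e+08 m = 640 Mm.
(b) e = (rₐ − rₚ) / (rₐ + rₚ) = (1.2e+09 − 8e+07) / (1.2e+09 + 8e+07) ≈ 0.875.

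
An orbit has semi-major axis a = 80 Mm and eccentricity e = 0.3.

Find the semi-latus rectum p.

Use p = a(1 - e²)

Convert to SI: a = 80 Mm = 8e+07 m.
p = a (1 − e²).
p = 8e+07 · (1 − (0.3)²) = 8e+07 · 0.91 ≈ 7.28e+07 m = 72.8 Mm.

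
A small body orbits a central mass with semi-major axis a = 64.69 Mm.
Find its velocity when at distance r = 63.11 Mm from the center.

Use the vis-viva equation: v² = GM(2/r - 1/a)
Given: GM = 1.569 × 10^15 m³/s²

Convert to SI: a = 64.69 Mm = 6.469e+07 m; r = 63.11 Mm = 6.311e+07 m.
Vis-viva: v = √(GM · (2/r − 1/a)).
2/r − 1/a = 2/6.311e+07 − 1/6.469e+07 = 1.62324e-08 m⁻¹.
v = √(1.569e+15 · 1.62324e-08) m/s ≈ 5047 m/s = 5.047 km/s.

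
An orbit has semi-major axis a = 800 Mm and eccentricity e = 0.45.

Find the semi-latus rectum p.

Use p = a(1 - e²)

Convert to SI: a = 800 Mm = 8e+08 m.
p = a (1 − e²).
p = 8e+08 · (1 − (0.45)²) = 8e+08 · 0.7975 ≈ 6.38e+08 m = 638 Mm.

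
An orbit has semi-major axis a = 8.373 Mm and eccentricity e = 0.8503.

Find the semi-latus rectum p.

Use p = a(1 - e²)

Convert to SI: a = 8.373 Mm = 8.373e+06 m.
p = a (1 − e²).
p = 8.373e+06 · (1 − (0.8503)²) = 8.373e+06 · 0.27699 ≈ 2.319e+06 m = 2.319 Mm.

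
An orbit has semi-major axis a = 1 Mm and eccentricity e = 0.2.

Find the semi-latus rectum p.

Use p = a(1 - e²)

Convert to SI: a = 1 Mm = 1e+06 m.
p = a (1 − e²).
p = 1e+06 · (1 − (0.2)²) = 1e+06 · 0.96 ≈ 9.6e+05 m = 960 km.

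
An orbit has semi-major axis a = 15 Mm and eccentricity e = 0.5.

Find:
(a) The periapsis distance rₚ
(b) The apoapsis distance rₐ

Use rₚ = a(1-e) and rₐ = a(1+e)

Convert to SI: a = 15 Mm = 1.5e+07 m.
(a) rₚ = a(1 − e) = 1.5e+07 · (1 − 0.5) = 1.5e+07 · 0.5 ≈ 7.5e+06 m = 7.5 Mm.
(b) rₐ = a(1 + e) = 1.5e+07 · (1 + 0.5) = 1.5e+07 · 1.5 ≈ 2.25e+07 m = 22.5 Mm.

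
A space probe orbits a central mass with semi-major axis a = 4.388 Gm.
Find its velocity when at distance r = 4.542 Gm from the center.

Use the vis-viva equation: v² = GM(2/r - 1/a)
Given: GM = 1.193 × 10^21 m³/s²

Convert to SI: a = 4.388 Gm = 4.388e+09 m; r = 4.542 Gm = 4.542e+09 m.
Vis-viva: v = √(GM · (2/r − 1/a)).
2/r − 1/a = 2/4.542e+09 − 1/4.388e+09 = 2.1244e-10 m⁻¹.
v = √(1.193e+21 · 2.1244e-10) m/s ≈ 5.034e+05 m/s = 503.4 km/s.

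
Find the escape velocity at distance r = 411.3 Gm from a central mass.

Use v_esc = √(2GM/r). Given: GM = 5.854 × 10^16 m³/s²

Convert to SI: r = 411.3 Gm = 4.113e+11 m.
Escape velocity comes from setting total energy to zero: ½v² − GM/r = 0 ⇒ v_esc = √(2GM / r).
v_esc = √(2 · 5.854e+16 / 4.113e+11) m/s ≈ 533.5 m/s = 533.5 m/s.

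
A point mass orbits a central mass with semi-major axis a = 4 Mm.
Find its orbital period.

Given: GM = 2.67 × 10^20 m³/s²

Convert to SI: a = 4 Mm = 4e+06 m.
Kepler's third law: T = 2π √(a³ / GM).
Substituting a = 4e+06 m and GM = 2.67e+20 m³/s²:
T = 2π √((4e+06)³ / 2.67e+20) s
T ≈ 3.076 s = 3.076 seconds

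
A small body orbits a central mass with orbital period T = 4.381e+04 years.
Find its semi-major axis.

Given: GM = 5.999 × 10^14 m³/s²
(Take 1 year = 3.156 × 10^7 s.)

Convert to SI: T = 4.381e+04 years = 1.38264e+12 s.
Invert Kepler's third law: a = (GM · T² / (4π²))^(1/3).
Substituting T = 1.38264e+12 s and GM = 5.999e+14 m³/s²:
a = (5.999e+14 · (1.38264e+12)² / (4π²))^(1/3) m
a ≈ 3.074e+12 m = 3.074 × 10^12 m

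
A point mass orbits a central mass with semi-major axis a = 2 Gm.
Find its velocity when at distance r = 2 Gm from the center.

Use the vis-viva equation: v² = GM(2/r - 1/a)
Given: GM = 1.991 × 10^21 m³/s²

Convert to SI: a = 2 Gm = 2e+09 m; r = 2 Gm = 2e+09 m.
Vis-viva: v = √(GM · (2/r − 1/a)).
2/r − 1/a = 2/2e+09 − 1/2e+09 = 5e-10 m⁻¹.
v = √(1.991e+21 · 5e-10) m/s ≈ 9.977e+05 m/s = 997.7 km/s.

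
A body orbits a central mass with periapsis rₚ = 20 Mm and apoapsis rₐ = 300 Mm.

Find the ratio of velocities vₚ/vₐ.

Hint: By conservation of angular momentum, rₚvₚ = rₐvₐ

Convert to SI: rₚ = 20 Mm = 2e+07 m; rₐ = 300 Mm = 3e+08 m.
Conservation of angular momentum gives rₚvₚ = rₐvₐ, so vₚ/vₐ = rₐ/rₚ.
vₚ/vₐ = 3e+08 / 2e+07 ≈ 15.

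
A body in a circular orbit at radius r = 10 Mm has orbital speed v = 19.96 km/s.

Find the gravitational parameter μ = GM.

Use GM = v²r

Convert to SI: r = 10 Mm = 1e+07 m; v = 19.96 km/s = 19960 m/s.
For a circular orbit v² = GM/r, so GM = v² · r.
GM = (19960)² · 1e+07 m³/s² ≈ 3.984e+15 m³/s² = 3.984 × 10^15 m³/s².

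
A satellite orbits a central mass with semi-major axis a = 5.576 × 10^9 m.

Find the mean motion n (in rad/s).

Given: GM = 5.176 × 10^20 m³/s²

n = √(GM / a³).
n = √(5.176e+20 / (5.576e+09)³) rad/s ≈ 5.464e-05 rad/s.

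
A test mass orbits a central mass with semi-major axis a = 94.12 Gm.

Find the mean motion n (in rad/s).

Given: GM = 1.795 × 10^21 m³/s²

Convert to SI: a = 94.12 Gm = 9.412e+10 m.
n = √(GM / a³).
n = √(1.795e+21 / (9.412e+10)³) rad/s ≈ 1.467e-06 rad/s.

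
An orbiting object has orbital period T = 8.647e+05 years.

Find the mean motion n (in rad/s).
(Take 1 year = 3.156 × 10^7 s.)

Convert to SI: T = 8.647e+05 years = 2.72899e+13 s.
n = 2π / T.
n = 2π / 2.72899e+13 s ≈ 2.302e-13 rad/s.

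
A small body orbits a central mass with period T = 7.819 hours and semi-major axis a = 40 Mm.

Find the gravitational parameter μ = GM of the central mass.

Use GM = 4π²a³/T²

Convert to SI: T = 7.819 hours = 28148.4 s; a = 40 Mm = 4e+07 m.
GM = 4π² · a³ / T².
GM = 4π² · (4e+07)³ / (28148.4)² m³/s² ≈ 3.189e+15 m³/s² = 3.189 × 10^15 m³/s².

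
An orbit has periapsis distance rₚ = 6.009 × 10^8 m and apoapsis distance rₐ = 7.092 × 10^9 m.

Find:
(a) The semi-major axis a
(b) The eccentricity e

(a) a = (rₚ + rₐ) / 2 = (6.009e+08 + 7.092e+09) / 2 ≈ 3.846e+09 m = 3.846 × 10^9 m.
(b) e = (rₐ − rₚ) / (rₐ + rₚ) = (7.092e+09 − 6.009e+08) / (7.092e+09 + 6.009e+08) ≈ 0.8438.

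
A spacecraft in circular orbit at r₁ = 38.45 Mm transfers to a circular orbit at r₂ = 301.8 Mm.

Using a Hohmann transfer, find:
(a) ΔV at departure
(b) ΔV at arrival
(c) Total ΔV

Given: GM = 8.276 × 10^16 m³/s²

Convert to SI: r₁ = 38.45 Mm = 3.845e+07 m; r₂ = 301.8 Mm = 3.018e+08 m.
Transfer semi-major axis: a_t = (r₁ + r₂)/2 = (3.845e+07 + 3.018e+08)/2 = 1.70125e+08 m.
Circular speeds: v₁ = √(GM/r₁) = 46394 m/s, v₂ = √(GM/r₂) = 16559.6 m/s.
Transfer speeds (vis-viva v² = GM(2/r − 1/a_t)): v₁ᵗ = 61792.8 m/s, v₂ᵗ = 7872.54 m/s.
(a) ΔV₁ = |v₁ᵗ − v₁| ≈ 1.54e+04 m/s = 15.4 km/s.
(b) ΔV₂ = |v₂ − v₂ᵗ| ≈ 8687 m/s = 8.687 km/s.
(c) ΔV_total = ΔV₁ + ΔV₂ ≈ 2.409e+04 m/s = 24.09 km/s.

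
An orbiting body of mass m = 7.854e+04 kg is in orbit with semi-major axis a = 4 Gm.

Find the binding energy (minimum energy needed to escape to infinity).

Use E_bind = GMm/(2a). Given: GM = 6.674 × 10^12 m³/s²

Convert to SI: a = 4 Gm = 4e+09 m.
Total orbital energy is E = −GMm/(2a); binding energy is E_bind = −E = GMm/(2a).
E_bind = 6.674e+12 · 7.854e+04 / (2 · 4e+09) J ≈ 6.552e+07 J = 65.52 MJ.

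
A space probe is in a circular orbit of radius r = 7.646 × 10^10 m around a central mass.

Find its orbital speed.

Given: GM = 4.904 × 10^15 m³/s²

For a circular orbit, gravity supplies the centripetal force, so v = √(GM / r).
v = √(4.904e+15 / 7.646e+10) m/s ≈ 253.3 m/s = 253.3 m/s.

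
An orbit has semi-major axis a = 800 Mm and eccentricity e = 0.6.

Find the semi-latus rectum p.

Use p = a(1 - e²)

Convert to SI: a = 800 Mm = 8e+08 m.
p = a (1 − e²).
p = 8e+08 · (1 − (0.6)²) = 8e+08 · 0.64 ≈ 5.12e+08 m = 512 Mm.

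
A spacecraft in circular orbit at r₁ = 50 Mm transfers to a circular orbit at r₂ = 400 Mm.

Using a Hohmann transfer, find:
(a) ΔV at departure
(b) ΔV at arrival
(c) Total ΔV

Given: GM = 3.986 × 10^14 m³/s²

Convert to SI: r₁ = 50 Mm = 5e+07 m; r₂ = 400 Mm = 4e+08 m.
Transfer semi-major axis: a_t = (r₁ + r₂)/2 = (5e+07 + 4e+08)/2 = 2.25e+08 m.
Circular speeds: v₁ = √(GM/r₁) = 2823.47 m/s, v₂ = √(GM/r₂) = 998.248 m/s.
Transfer speeds (vis-viva v² = GM(2/r − 1/a_t)): v₁ᵗ = 3764.63 m/s, v₂ᵗ = 470.579 m/s.
(a) ΔV₁ = |v₁ᵗ − v₁| ≈ 941.2 m/s = 941.2 m/s.
(b) ΔV₂ = |v₂ − v₂ᵗ| ≈ 527.7 m/s = 527.7 m/s.
(c) ΔV_total = ΔV₁ + ΔV₂ ≈ 1469 m/s = 1.469 km/s.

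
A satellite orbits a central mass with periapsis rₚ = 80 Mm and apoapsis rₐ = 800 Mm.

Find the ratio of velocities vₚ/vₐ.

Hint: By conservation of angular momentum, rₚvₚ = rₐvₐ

Convert to SI: rₚ = 80 Mm = 8e+07 m; rₐ = 800 Mm = 8e+08 m.
Conservation of angular momentum gives rₚvₚ = rₐvₐ, so vₚ/vₐ = rₐ/rₚ.
vₚ/vₐ = 8e+08 / 8e+07 ≈ 10.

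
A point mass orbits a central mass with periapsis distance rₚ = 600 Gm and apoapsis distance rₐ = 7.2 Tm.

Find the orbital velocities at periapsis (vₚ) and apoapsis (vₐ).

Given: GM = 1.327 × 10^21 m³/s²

Convert to SI: rₚ = 600 Gm = 6e+11 m; rₐ = 7.2 Tm = 7.2e+12 m.
Use the vis-viva equation v² = GM(2/r − 1/a) with a = (rₚ + rₐ)/2 = (6e+11 + 7.2e+12)/2 = 3.9e+12 m.
vₚ = √(GM · (2/rₚ − 1/a)) = √(1.327e+21 · (2/6e+11 − 1/3.9e+12)) m/s ≈ 6.39e+04 m/s = 63.9 km/s.
vₐ = √(GM · (2/rₐ − 1/a)) = √(1.327e+21 · (2/7.2e+12 − 1/3.9e+12)) m/s ≈ 5325 m/s = 5.325 km/s.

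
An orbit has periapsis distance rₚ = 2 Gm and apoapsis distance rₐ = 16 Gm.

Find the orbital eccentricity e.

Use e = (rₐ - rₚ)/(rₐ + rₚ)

Convert to SI: rₚ = 2 Gm = 2e+09 m; rₐ = 16 Gm = 1.6e+10 m.
e = (rₐ − rₚ) / (rₐ + rₚ).
e = (1.6e+10 − 2e+09) / (1.6e+10 + 2e+09) = 1.4e+10 / 1.8e+10 ≈ 0.7778.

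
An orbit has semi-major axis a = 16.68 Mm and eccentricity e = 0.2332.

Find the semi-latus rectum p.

Convert to SI: a = 16.68 Mm = 1.668e+07 m.
p = a (1 − e²).
p = 1.668e+07 · (1 − (0.2332)²) = 1.668e+07 · 0.945618 ≈ 1.577e+07 m = 15.77 Mm.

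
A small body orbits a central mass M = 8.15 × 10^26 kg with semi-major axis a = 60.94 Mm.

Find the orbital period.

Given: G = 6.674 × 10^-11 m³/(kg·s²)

Convert to SI: a = 60.94 Mm = 6.094e+07 m.
GM = G · M = 6.674e-11 · 8.15e+26 = 5.43931e+16 m³/s².
Kepler's third law: T = 2π √(a³ / GM).
Substituting a = 6.094e+07 m and GM = 5.43931e+16 m³/s²:
T = 2π √((6.094e+07)³ / 5.43931e+16) s
T ≈ 1.282e+04 s = 3.56 hours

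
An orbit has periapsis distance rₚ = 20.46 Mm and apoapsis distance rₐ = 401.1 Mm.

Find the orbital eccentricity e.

Convert to SI: rₚ = 20.46 Mm = 2.046e+07 m; rₐ = 401.1 Mm = 4.011e+08 m.
e = (rₐ − rₚ) / (rₐ + rₚ).
e = (4.011e+08 − 2.046e+07) / (4.011e+08 + 2.046e+07) = 3.8064e+08 / 4.2156e+08 ≈ 0.9029.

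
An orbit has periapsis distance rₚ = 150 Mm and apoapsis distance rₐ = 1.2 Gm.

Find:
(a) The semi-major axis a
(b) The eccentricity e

Convert to SI: rₚ = 150 Mm = 1.5e+08 m; rₐ = 1.2 Gm = 1.2e+09 m.
(a) a = (rₚ + rₐ) / 2 = (1.5e+08 + 1.2e+09) / 2 ≈ 6.75e+08 m = 675 Mm.
(b) e = (rₐ − rₚ) / (rₐ + rₚ) = (1.2e+09 − 1.5e+08) / (1.2e+09 + 1.5e+08) ≈ 0.7778.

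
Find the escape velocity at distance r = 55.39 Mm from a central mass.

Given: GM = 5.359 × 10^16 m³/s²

Convert to SI: r = 55.39 Mm = 5.539e+07 m.
Escape velocity comes from setting total energy to zero: ½v² − GM/r = 0 ⇒ v_esc = √(2GM / r).
v_esc = √(2 · 5.359e+16 / 5.539e+07) m/s ≈ 4.399e+04 m/s = 43.99 km/s.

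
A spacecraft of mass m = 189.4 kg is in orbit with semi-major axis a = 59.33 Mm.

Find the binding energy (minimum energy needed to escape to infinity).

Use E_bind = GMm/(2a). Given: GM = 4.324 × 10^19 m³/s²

Convert to SI: a = 59.33 Mm = 5.933e+07 m.
Total orbital energy is E = −GMm/(2a); binding energy is E_bind = −E = GMm/(2a).
E_bind = 4.324e+19 · 189.4 / (2 · 5.933e+07) J ≈ 6.902e+13 J = 69.02 TJ.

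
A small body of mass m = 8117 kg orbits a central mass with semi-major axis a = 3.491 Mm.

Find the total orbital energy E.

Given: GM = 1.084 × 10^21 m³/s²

Convert to SI: a = 3.491 Mm = 3.491e+06 m.
E = −GMm / (2a).
E = −1.084e+21 · 8117 / (2 · 3.491e+06) J ≈ -1.26e+18 J = -1.26 EJ.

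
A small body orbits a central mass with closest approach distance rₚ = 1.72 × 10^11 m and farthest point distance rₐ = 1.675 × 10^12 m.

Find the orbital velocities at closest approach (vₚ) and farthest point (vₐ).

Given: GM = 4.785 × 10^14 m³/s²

Use the vis-viva equation v² = GM(2/r − 1/a) with a = (rₚ + rₐ)/2 = (1.72e+11 + 1.675e+12)/2 = 9.235e+11 m.
vₚ = √(GM · (2/rₚ − 1/a)) = √(4.785e+14 · (2/1.72e+11 − 1/9.235e+11)) m/s ≈ 71.03 m/s = 71.03 m/s.
vₐ = √(GM · (2/rₐ − 1/a)) = √(4.785e+14 · (2/1.675e+12 − 1/9.235e+11)) m/s ≈ 7.294 m/s = 7.294 m/s.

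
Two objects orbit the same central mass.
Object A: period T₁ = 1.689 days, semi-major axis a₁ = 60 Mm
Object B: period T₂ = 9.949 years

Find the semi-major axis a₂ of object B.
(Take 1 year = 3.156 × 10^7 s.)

Convert to SI: T₁ = 1.689 days = 145930 s; a₁ = 60 Mm = 6e+07 m; T₂ = 9.949 years = 3.1399e+08 s.
Kepler's third law: (T₁/T₂)² = (a₁/a₂)³ ⇒ a₂ = a₁ · (T₂/T₁)^(2/3).
T₂/T₁ = 3.1399e+08 / 145930 = 2151.66.
a₂ = 6e+07 · (2151.66)^(2/3) m ≈ 1e+10 m = 10 Gm.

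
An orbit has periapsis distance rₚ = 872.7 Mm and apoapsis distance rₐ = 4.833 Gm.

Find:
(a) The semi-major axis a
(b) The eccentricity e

Convert to SI: rₚ = 872.7 Mm = 8.727e+08 m; rₐ = 4.833 Gm = 4.833e+09 m.
(a) a = (rₚ + rₐ) / 2 = (8.727e+08 + 4.833e+09) / 2 ≈ 2.853e+09 m = 2.853 Gm.
(b) e = (rₐ − rₚ) / (rₐ + rₚ) = (4.833e+09 − 8.727e+08) / (4.833e+09 + 8.727e+08) ≈ 0.6941.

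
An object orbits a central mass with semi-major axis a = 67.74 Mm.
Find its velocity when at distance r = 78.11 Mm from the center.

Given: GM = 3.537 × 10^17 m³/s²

Convert to SI: a = 67.74 Mm = 6.774e+07 m; r = 78.11 Mm = 7.811e+07 m.
Vis-viva: v = √(GM · (2/r − 1/a)).
2/r − 1/a = 2/7.811e+07 − 1/6.774e+07 = 1.08426e-08 m⁻¹.
v = √(3.537e+17 · 1.08426e-08) m/s ≈ 6.193e+04 m/s = 61.93 km/s.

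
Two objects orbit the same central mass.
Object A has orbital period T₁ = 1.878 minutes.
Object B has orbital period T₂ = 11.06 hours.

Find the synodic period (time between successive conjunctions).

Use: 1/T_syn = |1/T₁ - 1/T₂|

Convert to SI: T₁ = 1.878 minutes = 112.68 s; T₂ = 11.06 hours = 39816 s.
T_syn = |T₁ · T₂ / (T₁ − T₂)|.
T_syn = |112.68 · 39816 / (112.68 − 39816)| s ≈ 113 s = 1.883 minutes.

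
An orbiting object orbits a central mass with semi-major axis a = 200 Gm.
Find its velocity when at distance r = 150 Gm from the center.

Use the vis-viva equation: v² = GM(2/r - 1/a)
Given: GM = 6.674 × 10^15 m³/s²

Convert to SI: a = 200 Gm = 2e+11 m; r = 150 Gm = 1.5e+11 m.
Vis-viva: v = √(GM · (2/r − 1/a)).
2/r − 1/a = 2/1.5e+11 − 1/2e+11 = 8.33333e-12 m⁻¹.
v = √(6.674e+15 · 8.33333e-12) m/s ≈ 235.8 m/s = 235.8 m/s.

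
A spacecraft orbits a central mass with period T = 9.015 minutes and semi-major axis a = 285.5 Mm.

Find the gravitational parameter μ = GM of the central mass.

Convert to SI: T = 9.015 minutes = 540.9 s; a = 285.5 Mm = 2.855e+08 m.
GM = 4π² · a³ / T².
GM = 4π² · (2.855e+08)³ / (540.9)² m³/s² ≈ 3.14e+21 m³/s² = 3.14 × 10^21 m³/s².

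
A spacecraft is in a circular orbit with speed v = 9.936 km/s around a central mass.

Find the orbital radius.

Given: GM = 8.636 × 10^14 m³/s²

Convert to SI: v = 9.936 km/s = 9936 m/s.
For a circular orbit, v² = GM / r, so r = GM / v².
r = 8.636e+14 / (9936)² m ≈ 8.748e+06 m = 8.748 × 10^6 m.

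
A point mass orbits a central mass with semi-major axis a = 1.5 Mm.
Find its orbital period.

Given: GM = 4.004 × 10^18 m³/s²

Convert to SI: a = 1.5 Mm = 1.5e+06 m.
Kepler's third law: T = 2π √(a³ / GM).
Substituting a = 1.5e+06 m and GM = 4.004e+18 m³/s²:
T = 2π √((1.5e+06)³ / 4.004e+18) s
T ≈ 5.769 s = 5.769 seconds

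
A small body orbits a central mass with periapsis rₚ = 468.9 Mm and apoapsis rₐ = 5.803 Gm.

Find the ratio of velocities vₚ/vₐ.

Convert to SI: rₚ = 468.9 Mm = 4.689e+08 m; rₐ = 5.803 Gm = 5.803e+09 m.
Conservation of angular momentum gives rₚvₚ = rₐvₐ, so vₚ/vₐ = rₐ/rₚ.
vₚ/vₐ = 5.803e+09 / 4.689e+08 ≈ 12.38.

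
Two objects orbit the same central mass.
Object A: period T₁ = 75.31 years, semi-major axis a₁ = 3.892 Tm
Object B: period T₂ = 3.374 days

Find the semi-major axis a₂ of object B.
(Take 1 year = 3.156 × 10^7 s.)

Convert to SI: T₁ = 75.31 years = 2.37678e+09 s; a₁ = 3.892 Tm = 3.892e+12 m; T₂ = 3.374 days = 291514 s.
Kepler's third law: (T₁/T₂)² = (a₁/a₂)³ ⇒ a₂ = a₁ · (T₂/T₁)^(2/3).
T₂/T₁ = 291514 / 2.37678e+09 = 0.00012265.
a₂ = 3.892e+12 · (0.00012265)^(2/3) m ≈ 9.608e+09 m = 9.608 Gm.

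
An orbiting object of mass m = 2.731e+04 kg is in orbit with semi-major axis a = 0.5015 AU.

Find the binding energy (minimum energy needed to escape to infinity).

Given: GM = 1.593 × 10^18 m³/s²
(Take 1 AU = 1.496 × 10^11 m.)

Convert to SI: a = 0.5015 AU = 7.50244e+10 m.
Total orbital energy is E = −GMm/(2a); binding energy is E_bind = −E = GMm/(2a).
E_bind = 1.593e+18 · 2.731e+04 / (2 · 7.50244e+10) J ≈ 2.899e+11 J = 289.9 GJ.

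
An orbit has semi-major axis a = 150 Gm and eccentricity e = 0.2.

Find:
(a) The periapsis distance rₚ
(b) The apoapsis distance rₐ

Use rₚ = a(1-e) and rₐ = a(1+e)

Convert to SI: a = 150 Gm = 1.5e+11 m.
(a) rₚ = a(1 − e) = 1.5e+11 · (1 − 0.2) = 1.5e+11 · 0.8 ≈ 1.2e+11 m = 120 Gm.
(b) rₐ = a(1 + e) = 1.5e+11 · (1 + 0.2) = 1.5e+11 · 1.2 ≈ 1.8e+11 m = 180 Gm.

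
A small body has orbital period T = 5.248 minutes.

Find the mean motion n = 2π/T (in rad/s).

Convert to SI: T = 5.248 minutes = 314.88 s.
n = 2π / T.
n = 2π / 314.88 s ≈ 0.01995 rad/s.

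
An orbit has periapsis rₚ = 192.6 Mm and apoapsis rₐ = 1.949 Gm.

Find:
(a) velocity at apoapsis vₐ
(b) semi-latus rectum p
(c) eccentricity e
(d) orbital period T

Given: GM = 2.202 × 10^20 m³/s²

Convert to SI: rₚ = 192.6 Mm = 1.926e+08 m; rₐ = 1.949 Gm = 1.949e+09 m.
(a) With a = (rₚ + rₐ)/2 = 1.0708e+09 m, vₐ = √(GM (2/rₐ − 1/a)) = √(2.202e+20 · (2/1.949e+09 − 1/1.0708e+09)) m/s ≈ 1.426e+05 m/s
(b) From a = (rₚ + rₐ)/2 = 1.0708e+09 m and e = (rₐ − rₚ)/(rₐ + rₚ) = 0.820134, p = a(1 − e²) = 1.0708e+09 · (1 − (0.820134)²) ≈ 3.506e+08 m
(c) e = (rₐ − rₚ)/(rₐ + rₚ) = (1.949e+09 − 1.926e+08)/(1.949e+09 + 1.926e+08) ≈ 0.8201
(d) With a = (rₚ + rₐ)/2 = 1.0708e+09 m, T = 2π √(a³/GM) = 2π √((1.0708e+09)³/2.202e+20) s ≈ 1.484e+04 s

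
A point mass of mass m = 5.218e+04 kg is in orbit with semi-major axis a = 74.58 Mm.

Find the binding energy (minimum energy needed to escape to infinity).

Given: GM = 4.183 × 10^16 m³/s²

Convert to SI: a = 74.58 Mm = 7.458e+07 m.
Total orbital energy is E = −GMm/(2a); binding energy is E_bind = −E = GMm/(2a).
E_bind = 4.183e+16 · 5.218e+04 / (2 · 7.458e+07) J ≈ 1.463e+13 J = 14.63 TJ.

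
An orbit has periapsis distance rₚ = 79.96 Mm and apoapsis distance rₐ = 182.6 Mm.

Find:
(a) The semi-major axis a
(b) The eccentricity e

Convert to SI: rₚ = 79.96 Mm = 7.996e+07 m; rₐ = 182.6 Mm = 1.826e+08 m.
(a) a = (rₚ + rₐ) / 2 = (7.996e+07 + 1.826e+08) / 2 ≈ 1.313e+08 m = 131.3 Mm.
(b) e = (rₐ − rₚ) / (rₐ + rₚ) = (1.826e+08 − 7.996e+07) / (1.826e+08 + 7.996e+07) ≈ 0.3909.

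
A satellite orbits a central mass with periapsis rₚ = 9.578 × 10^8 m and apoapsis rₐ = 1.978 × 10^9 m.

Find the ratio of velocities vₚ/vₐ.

Conservation of angular momentum gives rₚvₚ = rₐvₐ, so vₚ/vₐ = rₐ/rₚ.
vₚ/vₐ = 1.978e+09 / 9.578e+08 ≈ 2.065.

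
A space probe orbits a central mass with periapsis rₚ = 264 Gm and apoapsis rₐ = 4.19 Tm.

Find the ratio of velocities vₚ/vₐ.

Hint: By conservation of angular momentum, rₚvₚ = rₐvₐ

Convert to SI: rₚ = 264 Gm = 2.64e+11 m; rₐ = 4.19 Tm = 4.19e+12 m.
Conservation of angular momentum gives rₚvₚ = rₐvₐ, so vₚ/vₐ = rₐ/rₚ.
vₚ/vₐ = 4.19e+12 / 2.64e+11 ≈ 15.87.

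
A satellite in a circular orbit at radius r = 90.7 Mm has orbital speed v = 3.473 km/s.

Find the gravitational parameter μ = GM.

Convert to SI: r = 90.7 Mm = 9.07e+07 m; v = 3.473 km/s = 3473 m/s.
For a circular orbit v² = GM/r, so GM = v² · r.
GM = (3473)² · 9.07e+07 m³/s² ≈ 1.094e+15 m³/s² = 1.094 × 10^15 m³/s².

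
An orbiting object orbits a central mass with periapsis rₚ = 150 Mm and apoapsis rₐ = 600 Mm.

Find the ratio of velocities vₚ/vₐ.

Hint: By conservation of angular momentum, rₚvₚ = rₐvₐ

Convert to SI: rₚ = 150 Mm = 1.5e+08 m; rₐ = 600 Mm = 6e+08 m.
Conservation of angular momentum gives rₚvₚ = rₐvₐ, so vₚ/vₐ = rₐ/rₚ.
vₚ/vₐ = 6e+08 / 1.5e+08 ≈ 4.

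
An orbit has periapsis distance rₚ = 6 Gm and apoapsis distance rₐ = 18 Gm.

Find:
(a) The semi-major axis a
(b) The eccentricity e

Convert to SI: rₚ = 6 Gm = 6e+09 m; rₐ = 18 Gm = 1.8e+10 m.
(a) a = (rₚ + rₐ) / 2 = (6e+09 + 1.8e+10) / 2 ≈ 1.2e+10 m = 12 Gm.
(b) e = (rₐ − rₚ) / (rₐ + rₚ) = (1.8e+10 − 6e+09) / (1.8e+10 + 6e+09) ≈ 0.5.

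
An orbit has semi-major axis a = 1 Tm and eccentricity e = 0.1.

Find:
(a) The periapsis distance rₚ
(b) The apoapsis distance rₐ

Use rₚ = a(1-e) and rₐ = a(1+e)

Convert to SI: a = 1 Tm = 1e+12 m.
(a) rₚ = a(1 − e) = 1e+12 · (1 − 0.1) = 1e+12 · 0.9 ≈ 9e+11 m = 900 Gm.
(b) rₐ = a(1 + e) = 1e+12 · (1 + 0.1) = 1e+12 · 1.1 ≈ 1.1e+12 m = 1.1 Tm.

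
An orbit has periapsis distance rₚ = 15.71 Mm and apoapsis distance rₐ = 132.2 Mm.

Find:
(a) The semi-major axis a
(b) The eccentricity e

Convert to SI: rₚ = 15.71 Mm = 1.571e+07 m; rₐ = 132.2 Mm = 1.322e+08 m.
(a) a = (rₚ + rₐ) / 2 = (1.571e+07 + 1.322e+08) / 2 ≈ 7.396e+07 m = 73.95 Mm.
(b) e = (rₐ − rₚ) / (rₐ + rₚ) = (1.322e+08 − 1.571e+07) / (1.322e+08 + 1.571e+07) ≈ 0.7876.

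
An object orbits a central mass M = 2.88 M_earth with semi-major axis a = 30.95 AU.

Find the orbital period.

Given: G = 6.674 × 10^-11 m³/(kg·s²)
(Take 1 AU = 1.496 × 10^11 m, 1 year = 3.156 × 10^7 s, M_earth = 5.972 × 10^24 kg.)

Convert to SI: a = 30.95 AU = 4.63012e+12 m; M = 2.88 M_earth = 1.71994e+25 kg.
GM = G · M = 6.674e-11 · 1.71994e+25 = 1.14789e+15 m³/s².
Kepler's third law: T = 2π √(a³ / GM).
Substituting a = 4.63012e+12 m and GM = 1.14789e+15 m³/s²:
T = 2π √((4.63012e+12)³ / 1.14789e+15) s
T ≈ 1.848e+12 s = 5.854e+04 years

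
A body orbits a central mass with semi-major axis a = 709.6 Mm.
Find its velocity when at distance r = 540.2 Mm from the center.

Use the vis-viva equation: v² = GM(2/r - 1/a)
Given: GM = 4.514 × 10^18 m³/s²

Convert to SI: a = 709.6 Mm = 7.096e+08 m; r = 540.2 Mm = 5.402e+08 m.
Vis-viva: v = √(GM · (2/r − 1/a)).
2/r − 1/a = 2/5.402e+08 − 1/7.096e+08 = 2.29309e-09 m⁻¹.
v = √(4.514e+18 · 2.29309e-09) m/s ≈ 1.017e+05 m/s = 101.7 km/s.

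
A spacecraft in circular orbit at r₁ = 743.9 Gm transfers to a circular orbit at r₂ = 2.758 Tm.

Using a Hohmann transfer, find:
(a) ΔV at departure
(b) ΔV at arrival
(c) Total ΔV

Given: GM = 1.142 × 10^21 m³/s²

Convert to SI: r₁ = 743.9 Gm = 7.439e+11 m; r₂ = 2.758 Tm = 2.758e+12 m.
Transfer semi-major axis: a_t = (r₁ + r₂)/2 = (7.439e+11 + 2.758e+12)/2 = 1.75095e+12 m.
Circular speeds: v₁ = √(GM/r₁) = 39181 m/s, v₂ = √(GM/r₂) = 20348.7 m/s.
Transfer speeds (vis-viva v² = GM(2/r − 1/a_t)): v₁ᵗ = 49174.1 m/s, v₂ᵗ = 13263.4 m/s.
(a) ΔV₁ = |v₁ᵗ − v₁| ≈ 9993 m/s = 9.993 km/s.
(b) ΔV₂ = |v₂ − v₂ᵗ| ≈ 7085 m/s = 7.085 km/s.
(c) ΔV_total = ΔV₁ + ΔV₂ ≈ 1.708e+04 m/s = 17.08 km/s.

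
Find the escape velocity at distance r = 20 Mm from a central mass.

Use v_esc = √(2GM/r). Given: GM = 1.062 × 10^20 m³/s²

Convert to SI: r = 20 Mm = 2e+07 m.
Escape velocity comes from setting total energy to zero: ½v² − GM/r = 0 ⇒ v_esc = √(2GM / r).
v_esc = √(2 · 1.062e+20 / 2e+07) m/s ≈ 3.259e+06 m/s = 3259 km/s.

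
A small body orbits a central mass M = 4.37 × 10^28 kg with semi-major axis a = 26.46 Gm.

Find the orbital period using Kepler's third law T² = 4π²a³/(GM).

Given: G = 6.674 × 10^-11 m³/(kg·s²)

Convert to SI: a = 26.46 Gm = 2.646e+10 m.
GM = G · M = 6.674e-11 · 4.37e+28 = 2.91654e+18 m³/s².
Kepler's third law: T = 2π √(a³ / GM).
Substituting a = 2.646e+10 m and GM = 2.91654e+18 m³/s²:
T = 2π √((2.646e+10)³ / 2.91654e+18) s
T ≈ 1.584e+07 s = 183.3 days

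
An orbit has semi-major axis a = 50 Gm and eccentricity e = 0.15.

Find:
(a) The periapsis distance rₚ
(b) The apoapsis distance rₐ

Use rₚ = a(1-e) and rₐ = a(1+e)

Convert to SI: a = 50 Gm = 5e+10 m.
(a) rₚ = a(1 − e) = 5e+10 · (1 − 0.15) = 5e+10 · 0.85 ≈ 4.25e+10 m = 42.5 Gm.
(b) rₐ = a(1 + e) = 5e+10 · (1 + 0.15) = 5e+10 · 1.15 ≈ 5.75e+10 m = 57.5 Gm.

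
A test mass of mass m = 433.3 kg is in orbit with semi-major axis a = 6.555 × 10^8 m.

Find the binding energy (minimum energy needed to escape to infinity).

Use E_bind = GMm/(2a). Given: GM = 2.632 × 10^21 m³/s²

Total orbital energy is E = −GMm/(2a); binding energy is E_bind = −E = GMm/(2a).
E_bind = 2.632e+21 · 433.3 / (2 · 6.555e+08) J ≈ 8.699e+14 J = 869.9 TJ.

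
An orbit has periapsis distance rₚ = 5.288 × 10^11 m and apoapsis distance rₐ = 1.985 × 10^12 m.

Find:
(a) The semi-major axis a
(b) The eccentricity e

(a) a = (rₚ + rₐ) / 2 = (5.288e+11 + 1.985e+12) / 2 ≈ 1.257e+12 m = 1.257 × 10^12 m.
(b) e = (rₐ − rₚ) / (rₐ + rₚ) = (1.985e+12 − 5.288e+11) / (1.985e+12 + 5.288e+11) ≈ 0.5793.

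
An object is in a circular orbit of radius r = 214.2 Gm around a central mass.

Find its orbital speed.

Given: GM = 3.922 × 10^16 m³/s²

Convert to SI: r = 214.2 Gm = 2.142e+11 m.
For a circular orbit, gravity supplies the centripetal force, so v = √(GM / r).
v = √(3.922e+16 / 2.142e+11) m/s ≈ 427.9 m/s = 427.9 m/s.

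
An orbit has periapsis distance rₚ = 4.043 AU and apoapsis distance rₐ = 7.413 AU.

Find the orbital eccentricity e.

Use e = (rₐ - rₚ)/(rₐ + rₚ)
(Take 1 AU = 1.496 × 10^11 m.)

Convert to SI: rₚ = 4.043 AU = 6.04833e+11 m; rₐ = 7.413 AU = 1.10898e+12 m.
e = (rₐ − rₚ) / (rₐ + rₚ).
e = (1.10898e+12 − 6.04833e+11) / (1.10898e+12 + 6.04833e+11) = 5.04152e+11 / 1.71382e+12 ≈ 0.2942.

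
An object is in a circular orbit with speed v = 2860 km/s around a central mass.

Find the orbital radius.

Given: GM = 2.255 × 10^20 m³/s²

Convert to SI: v = 2860 km/s = 2.86e+06 m/s.
For a circular orbit, v² = GM / r, so r = GM / v².
r = 2.255e+20 / (2.86e+06)² m ≈ 2.757e+07 m = 2.757 × 10^7 m.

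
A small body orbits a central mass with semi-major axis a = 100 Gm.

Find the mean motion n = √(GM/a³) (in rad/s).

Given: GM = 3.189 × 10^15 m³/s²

Convert to SI: a = 100 Gm = 1e+11 m.
n = √(GM / a³).
n = √(3.189e+15 / (1e+11)³) rad/s ≈ 1.786e-09 rad/s.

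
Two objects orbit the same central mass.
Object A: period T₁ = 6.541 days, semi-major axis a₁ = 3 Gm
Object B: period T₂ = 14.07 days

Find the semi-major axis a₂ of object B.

Convert to SI: T₁ = 6.541 days = 565142 s; a₁ = 3 Gm = 3e+09 m; T₂ = 14.07 days = 1.21565e+06 s.
Kepler's third law: (T₁/T₂)² = (a₁/a₂)³ ⇒ a₂ = a₁ · (T₂/T₁)^(2/3).
T₂/T₁ = 1.21565e+06 / 565142 = 2.15105.
a₂ = 3e+09 · (2.15105)^(2/3) m ≈ 4.999e+09 m = 4.999 Gm.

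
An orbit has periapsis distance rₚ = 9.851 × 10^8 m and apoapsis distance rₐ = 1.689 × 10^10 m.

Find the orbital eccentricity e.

e = (rₐ − rₚ) / (rₐ + rₚ).
e = (1.689e+10 − 9.851e+08) / (1.689e+10 + 9.851e+08) = 1.59049e+10 / 1.78751e+10 ≈ 0.8898.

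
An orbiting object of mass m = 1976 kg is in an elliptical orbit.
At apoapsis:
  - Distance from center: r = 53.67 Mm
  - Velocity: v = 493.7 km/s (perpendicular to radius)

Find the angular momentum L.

Convert to SI: r = 53.67 Mm = 5.367e+07 m; v = 493.7 km/s = 493700 m/s.
Since v is perpendicular to r, L = m · v · r.
L = 1976 · 493700 · 5.367e+07 kg·m²/s ≈ 5.236e+16 kg·m²/s.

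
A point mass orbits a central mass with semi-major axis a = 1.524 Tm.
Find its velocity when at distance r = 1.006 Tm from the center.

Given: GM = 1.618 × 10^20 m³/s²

Convert to SI: a = 1.524 Tm = 1.524e+12 m; r = 1.006 Tm = 1.006e+12 m.
Vis-viva: v = √(GM · (2/r − 1/a)).
2/r − 1/a = 2/1.006e+12 − 1/1.524e+12 = 1.3319e-12 m⁻¹.
v = √(1.618e+20 · 1.3319e-12) m/s ≈ 1.468e+04 m/s = 14.68 km/s.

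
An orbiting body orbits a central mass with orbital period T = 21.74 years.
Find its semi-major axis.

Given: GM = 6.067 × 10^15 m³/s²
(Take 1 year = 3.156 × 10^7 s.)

Convert to SI: T = 21.74 years = 6.86114e+08 s.
Invert Kepler's third law: a = (GM · T² / (4π²))^(1/3).
Substituting T = 6.86114e+08 s and GM = 6.067e+15 m³/s²:
a = (6.067e+15 · (6.86114e+08)² / (4π²))^(1/3) m
a ≈ 4.167e+10 m = 4.167 × 10^10 m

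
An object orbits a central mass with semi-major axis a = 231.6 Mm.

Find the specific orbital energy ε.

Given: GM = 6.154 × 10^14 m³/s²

Convert to SI: a = 231.6 Mm = 2.316e+08 m.
ε = −GM / (2a).
ε = −6.154e+14 / (2 · 2.316e+08) J/kg ≈ -1.329e+06 J/kg = -1.329 MJ/kg.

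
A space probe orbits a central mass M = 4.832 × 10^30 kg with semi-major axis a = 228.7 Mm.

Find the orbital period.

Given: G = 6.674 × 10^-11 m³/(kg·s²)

Convert to SI: a = 228.7 Mm = 2.287e+08 m.
GM = G · M = 6.674e-11 · 4.832e+30 = 3.22488e+20 m³/s².
Kepler's third law: T = 2π √(a³ / GM).
Substituting a = 2.287e+08 m and GM = 3.22488e+20 m³/s²:
T = 2π √((2.287e+08)³ / 3.22488e+20) s
T ≈ 1210 s = 20.17 minutes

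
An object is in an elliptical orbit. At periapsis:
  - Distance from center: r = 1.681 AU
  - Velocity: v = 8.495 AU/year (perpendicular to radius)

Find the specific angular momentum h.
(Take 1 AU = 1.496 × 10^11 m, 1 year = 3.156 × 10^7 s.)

Convert to SI: r = 1.681 AU = 2.51478e+11 m; v = 8.495 AU/year = 40267.8 m/s.
With v perpendicular to r, h = r · v.
h = 2.51478e+11 · 40267.8 m²/s ≈ 1.013e+16 m²/s.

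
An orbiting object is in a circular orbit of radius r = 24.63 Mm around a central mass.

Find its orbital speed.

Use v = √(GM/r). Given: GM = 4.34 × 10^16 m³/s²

Convert to SI: r = 24.63 Mm = 2.463e+07 m.
For a circular orbit, gravity supplies the centripetal force, so v = √(GM / r).
v = √(4.34e+16 / 2.463e+07) m/s ≈ 4.198e+04 m/s = 41.98 km/s.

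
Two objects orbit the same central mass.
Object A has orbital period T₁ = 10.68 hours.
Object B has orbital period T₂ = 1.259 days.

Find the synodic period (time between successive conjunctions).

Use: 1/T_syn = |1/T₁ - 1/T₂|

Convert to SI: T₁ = 10.68 hours = 38448 s; T₂ = 1.259 days = 108778 s.
T_syn = |T₁ · T₂ / (T₁ − T₂)|.
T_syn = |38448 · 108778 / (38448 − 108778)| s ≈ 5.947e+04 s = 16.52 hours.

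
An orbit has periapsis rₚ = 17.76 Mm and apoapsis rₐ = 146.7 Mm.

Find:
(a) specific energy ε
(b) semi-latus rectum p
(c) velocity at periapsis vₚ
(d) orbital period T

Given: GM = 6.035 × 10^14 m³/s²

Convert to SI: rₚ = 17.76 Mm = 1.776e+07 m; rₐ = 146.7 Mm = 1.467e+08 m.
(a) With a = (rₚ + rₐ)/2 = 8.223e+07 m, ε = −GM/(2a) = −6.035e+14/(2 · 8.223e+07) J/kg ≈ -3.67e+06 J/kg
(b) From a = (rₚ + rₐ)/2 = 8.223e+07 m and e = (rₐ − rₚ)/(rₐ + rₚ) = 0.78402, p = a(1 − e²) = 8.223e+07 · (1 − (0.78402)²) ≈ 3.168e+07 m
(c) With a = (rₚ + rₐ)/2 = 8.223e+07 m, vₚ = √(GM (2/rₚ − 1/a)) = √(6.035e+14 · (2/1.776e+07 − 1/8.223e+07)) m/s ≈ 7786 m/s
(d) With a = (rₚ + rₐ)/2 = 8.223e+07 m, T = 2π √(a³/GM) = 2π √((8.223e+07)³/6.035e+14) s ≈ 1.907e+05 s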